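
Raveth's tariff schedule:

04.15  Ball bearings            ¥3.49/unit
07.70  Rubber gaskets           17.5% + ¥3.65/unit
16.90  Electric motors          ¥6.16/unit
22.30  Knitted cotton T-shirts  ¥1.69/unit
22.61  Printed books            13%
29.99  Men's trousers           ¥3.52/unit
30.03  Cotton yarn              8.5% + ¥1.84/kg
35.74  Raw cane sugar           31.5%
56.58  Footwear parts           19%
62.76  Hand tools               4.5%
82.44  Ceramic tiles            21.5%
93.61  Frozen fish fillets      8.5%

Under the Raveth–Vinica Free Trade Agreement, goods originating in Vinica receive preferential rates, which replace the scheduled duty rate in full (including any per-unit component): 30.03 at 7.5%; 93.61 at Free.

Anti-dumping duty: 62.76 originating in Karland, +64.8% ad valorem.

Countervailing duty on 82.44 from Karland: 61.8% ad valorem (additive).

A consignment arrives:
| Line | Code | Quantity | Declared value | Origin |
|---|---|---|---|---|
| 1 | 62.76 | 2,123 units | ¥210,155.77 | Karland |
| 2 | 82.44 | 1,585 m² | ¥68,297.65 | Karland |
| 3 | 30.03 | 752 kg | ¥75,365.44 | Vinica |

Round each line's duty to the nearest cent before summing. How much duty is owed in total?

¥208,182.30

Line 1 (62.76, Karland, 2,123 units, ¥210,155.77):
Base rate for 62.76 is 4.5%.
Additional duty on 62.76 from Karland: +64.8%. Applied ad valorem rate: 4.5% + 64.8% = 69.3%.
Duty = ¥210,155.77 × 69.3% = ¥145,637.95.
Line 2 (82.44, Karland, 1,585 m², ¥68,297.65):
Base rate for 82.44 is 21.5%.
Additional duty on 82.44 from Karland: +61.8%. Applied ad valorem rate: 21.5% + 61.8% = 83.3%.
Duty = ¥68,297.65 × 83.3% = ¥56,891.94.
Line 3 (30.03, Vinica, 752 kg, ¥75,365.44):
Base rate for 30.03 is 8.5% + ¥1.84/kg.
Origin Vinica qualifies under the Raveth–Vinica agreement and 30.03 is covered: preferential rate 7.5% applies instead.
Duty = ¥75,365.44 × 7.5% = ¥5,652.41.
Total = ¥145,637.95 + ¥56,891.94 + ¥5,652.41 = ¥208,182.30.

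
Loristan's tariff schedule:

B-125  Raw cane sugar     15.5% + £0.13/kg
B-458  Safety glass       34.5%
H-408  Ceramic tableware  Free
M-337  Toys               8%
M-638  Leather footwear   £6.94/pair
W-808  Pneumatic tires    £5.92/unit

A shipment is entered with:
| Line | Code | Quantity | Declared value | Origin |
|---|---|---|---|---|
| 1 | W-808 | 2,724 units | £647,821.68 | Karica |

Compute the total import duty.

£16,126.08

Line 1 (W-808, Karica, 2,724 units, £647,821.68):
Base rate for W-808 is £5.92/unit.
Duty = 2,724 × £5.92 = £16,126.08.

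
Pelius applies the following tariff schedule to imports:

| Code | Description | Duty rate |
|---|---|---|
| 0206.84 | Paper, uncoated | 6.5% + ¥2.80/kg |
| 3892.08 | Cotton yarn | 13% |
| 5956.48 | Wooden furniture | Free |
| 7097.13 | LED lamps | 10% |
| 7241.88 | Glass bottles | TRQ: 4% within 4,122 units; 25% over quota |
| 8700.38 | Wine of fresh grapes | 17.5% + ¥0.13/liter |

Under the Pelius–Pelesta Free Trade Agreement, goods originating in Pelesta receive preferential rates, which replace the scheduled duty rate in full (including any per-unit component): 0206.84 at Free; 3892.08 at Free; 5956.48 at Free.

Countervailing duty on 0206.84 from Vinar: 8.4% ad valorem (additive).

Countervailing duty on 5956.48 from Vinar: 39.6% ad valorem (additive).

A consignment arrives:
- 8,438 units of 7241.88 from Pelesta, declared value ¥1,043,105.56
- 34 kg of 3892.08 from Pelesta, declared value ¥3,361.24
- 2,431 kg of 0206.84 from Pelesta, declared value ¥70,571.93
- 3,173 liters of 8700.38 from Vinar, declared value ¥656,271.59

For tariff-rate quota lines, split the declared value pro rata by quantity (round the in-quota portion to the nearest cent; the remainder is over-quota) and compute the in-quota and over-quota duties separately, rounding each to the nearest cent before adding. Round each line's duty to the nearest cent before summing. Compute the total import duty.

Line 1 (7241.88, Pelesta, 8,438 units, ¥1,043,105.56):
Code 7241.88 is under a tariff-rate quota (threshold 4,122 units). In-quota: 4,122 units at 4%; over-quota: 4,316 units at 25%.
Pro-rata value split: in-quota = ¥1,043,105.56 × 4,122/8,438 = ¥509,561.64; over-quota = ¥1,043,105.56 − ¥509,561.64 = ¥533,543.92.
In-quota duty = ¥509,561.64 × 4% = ¥20,382.47. Over-quota duty = ¥533,543.92 × 25% = ¥133,385.98.
Line duty = ¥20,382.47 + ¥133,385.98 = ¥153,768.45.
Line 2 (3892.08, Pelesta, 34 kg, ¥3,361.24):
Base rate for 3892.08 is 13%.
Origin Pelesta qualifies under the Pelius–Pelesta agreement and 3892.08 is covered: preferential rate Free applies instead.
Duty = ¥3,361.24 × 0% = ¥0.00.
Line 3 (0206.84, Pelesta, 2,431 kg, ¥70,571.93):
Base rate for 0206.84 is 6.5% + ¥2.80/kg.
Origin Pelesta qualifies under the Pelius–Pelesta agreement and 0206.84 is covered: preferential rate Free applies instead.
The additional-duty order on 0206.84 targets Vinar, not Pelesta; it does not apply.
Duty = ¥70,571.93 × 0% = ¥0.00.
Line 4 (8700.38, Vinar, 3,173 liters, ¥656,271.59):
Base rate for 8700.38 is 17.5% + ¥0.13/liter.
Duty = ¥656,271.59 × 17.5% + 3,173 × ¥0.13 = ¥115,260.02.
Total = ¥153,768.45 + ¥0.00 + ¥0.00 + ¥115,260.02 = ¥269,028.47.

¥269,028.47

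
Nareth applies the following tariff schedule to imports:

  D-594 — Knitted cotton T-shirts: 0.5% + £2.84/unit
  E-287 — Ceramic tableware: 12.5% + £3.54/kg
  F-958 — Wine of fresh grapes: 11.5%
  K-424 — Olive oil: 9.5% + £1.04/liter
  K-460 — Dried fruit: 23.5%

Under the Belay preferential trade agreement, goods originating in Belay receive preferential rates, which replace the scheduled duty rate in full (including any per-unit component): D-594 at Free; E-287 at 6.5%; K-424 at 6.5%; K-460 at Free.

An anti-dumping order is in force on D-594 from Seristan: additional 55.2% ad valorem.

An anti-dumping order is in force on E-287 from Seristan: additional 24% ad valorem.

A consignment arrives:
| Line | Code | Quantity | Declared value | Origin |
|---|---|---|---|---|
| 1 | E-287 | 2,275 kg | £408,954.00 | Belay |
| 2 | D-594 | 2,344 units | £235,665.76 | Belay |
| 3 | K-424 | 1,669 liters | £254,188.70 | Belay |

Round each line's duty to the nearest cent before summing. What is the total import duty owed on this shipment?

Line 1 (E-287, Belay, 2,275 kg, £408,954.00):
Base rate for E-287 is 12.5% + £3.54/kg.
Origin Belay qualifies under the Nareth–Belay agreement and E-287 is covered: preferential rate 6.5% applies instead.
The additional-duty order on E-287 targets Seristan, not Belay; it does not apply.
Duty = £408,954.00 × 6.5% = £26,582.01.
Line 2 (D-594, Belay, 2,344 units, £235,665.76):
Base rate for D-594 is 0.5% + £2.84/unit.
Origin Belay qualifies under the Nareth–Belay agreement and D-594 is covered: preferential rate Free applies instead.
The additional-duty order on D-594 targets Seristan, not Belay; it does not apply.
Duty = £235,665.76 × 0% = £0.00.
Line 3 (K-424, Belay, 1,669 liters, £254,188.70):
Base rate for K-424 is 9.5% + £1.04/liter.
Origin Belay qualifies under the Nareth–Belay agreement and K-424 is covered: preferential rate 6.5% applies instead.
Duty = £254,188.70 × 6.5% = £16,522.27.
Total = £26,582.01 + £0.00 + £16,522.27 = £43,104.28.

£43,104.28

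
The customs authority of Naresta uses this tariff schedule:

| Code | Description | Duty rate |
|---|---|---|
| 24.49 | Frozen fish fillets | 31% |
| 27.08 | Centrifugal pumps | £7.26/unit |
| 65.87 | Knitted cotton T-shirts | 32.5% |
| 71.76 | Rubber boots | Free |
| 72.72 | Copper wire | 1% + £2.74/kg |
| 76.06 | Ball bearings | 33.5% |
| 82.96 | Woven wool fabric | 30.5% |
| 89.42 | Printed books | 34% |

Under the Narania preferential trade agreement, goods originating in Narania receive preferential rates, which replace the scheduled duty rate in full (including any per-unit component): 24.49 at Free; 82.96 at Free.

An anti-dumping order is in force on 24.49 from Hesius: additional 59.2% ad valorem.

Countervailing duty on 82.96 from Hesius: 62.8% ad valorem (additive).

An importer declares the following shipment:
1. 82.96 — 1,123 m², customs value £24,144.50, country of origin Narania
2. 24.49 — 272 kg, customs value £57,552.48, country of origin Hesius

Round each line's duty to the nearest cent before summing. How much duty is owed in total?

£51,912.34

Line 1 (82.96, Narania, 1,123 m², £24,144.50):
Base rate for 82.96 is 30.5%.
Origin Narania qualifies under the Naresta–Narania agreement and 82.96 is covered: preferential rate Free applies instead.
The additional-duty order on 82.96 targets Hesius, not Narania; it does not apply.
Duty = £24,144.50 × 0% = £0.00.
Line 2 (24.49, Hesius, 272 kg, £57,552.48):
Base rate for 24.49 is 31%.
24.49 has an FTA preferential rate, but origin Hesius is not Narania; base rate stands.
Additional duty on 24.49 from Hesius: +59.2%. Applied ad valorem rate: 31% + 59.2% = 90.2%.
Duty = £57,552.48 × 90.2% = £51,912.34.
Total = £0.00 + £51,912.34 = £51,912.34.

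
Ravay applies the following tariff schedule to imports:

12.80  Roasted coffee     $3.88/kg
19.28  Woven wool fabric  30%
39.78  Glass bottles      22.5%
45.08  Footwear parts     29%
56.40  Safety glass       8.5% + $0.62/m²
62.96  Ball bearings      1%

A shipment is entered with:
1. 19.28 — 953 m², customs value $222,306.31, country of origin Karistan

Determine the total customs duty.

$66,691.89

Line 1 (19.28, Karistan, 953 m², $222,306.31):
Base rate for 19.28 is 30%.
Duty = $222,306.31 × 30% = $66,691.89.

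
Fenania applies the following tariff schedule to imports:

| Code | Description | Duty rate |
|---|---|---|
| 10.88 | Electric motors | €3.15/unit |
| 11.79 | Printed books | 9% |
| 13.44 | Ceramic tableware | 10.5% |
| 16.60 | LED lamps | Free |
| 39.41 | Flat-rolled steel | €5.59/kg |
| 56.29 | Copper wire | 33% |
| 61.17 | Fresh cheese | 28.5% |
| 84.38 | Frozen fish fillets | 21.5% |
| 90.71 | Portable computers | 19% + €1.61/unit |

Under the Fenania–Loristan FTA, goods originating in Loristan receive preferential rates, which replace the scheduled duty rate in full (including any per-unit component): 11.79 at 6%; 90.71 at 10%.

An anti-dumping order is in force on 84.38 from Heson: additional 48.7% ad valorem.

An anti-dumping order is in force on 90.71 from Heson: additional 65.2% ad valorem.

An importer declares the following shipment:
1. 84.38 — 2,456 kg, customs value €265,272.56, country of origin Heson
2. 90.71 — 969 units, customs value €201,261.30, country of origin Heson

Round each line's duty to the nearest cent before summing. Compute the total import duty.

Line 1 (84.38, Heson, 2,456 kg, €265,272.56):
Base rate for 84.38 is 21.5%.
Additional duty on 84.38 from Heson: +48.7%. Applied ad valorem rate: 21.5% + 48.7% = 70.2%.
Duty = €265,272.56 × 70.2% = €186,221.34.
Line 2 (90.71, Heson, 969 units, €201,261.30):
Base rate for 90.71 is 19% + €1.61/unit.
90.71 has an FTA preferential rate, but origin Heson is not Loristan; base rate stands.
Additional duty on 90.71 from Heson: +65.2%. Applied ad valorem rate: 19% + 65.2% = 84.2%.
Duty = €201,261.30 × 84.2% + 969 × €1.61 = €171,022.10.
Total = €186,221.34 + €171,022.10 = €357,243.44.

€357,243.44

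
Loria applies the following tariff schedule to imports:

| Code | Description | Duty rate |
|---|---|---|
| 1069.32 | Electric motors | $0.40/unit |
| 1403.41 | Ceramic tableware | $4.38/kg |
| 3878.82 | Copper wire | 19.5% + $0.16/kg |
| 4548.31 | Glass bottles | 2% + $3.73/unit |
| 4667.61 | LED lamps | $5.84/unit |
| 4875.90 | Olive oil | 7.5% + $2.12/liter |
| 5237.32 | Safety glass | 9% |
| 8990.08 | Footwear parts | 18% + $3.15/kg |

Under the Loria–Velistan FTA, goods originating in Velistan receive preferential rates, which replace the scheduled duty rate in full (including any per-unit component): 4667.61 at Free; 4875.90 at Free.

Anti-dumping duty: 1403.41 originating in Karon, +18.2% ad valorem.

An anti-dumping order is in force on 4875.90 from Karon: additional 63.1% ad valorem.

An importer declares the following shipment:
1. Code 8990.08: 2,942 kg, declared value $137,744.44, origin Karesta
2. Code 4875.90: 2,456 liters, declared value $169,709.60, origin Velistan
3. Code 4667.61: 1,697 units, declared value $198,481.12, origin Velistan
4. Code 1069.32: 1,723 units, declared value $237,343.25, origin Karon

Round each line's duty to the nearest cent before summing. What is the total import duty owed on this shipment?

$34,750.50

Line 1 (8990.08, Karesta, 2,942 kg, $137,744.44):
Base rate for 8990.08 is 18% + $3.15/kg.
Duty = $137,744.44 × 18% + 2,942 × $3.15 = $34,061.30.
Line 2 (4875.90, Velistan, 2,456 liters, $169,709.60):
Base rate for 4875.90 is 7.5% + $2.12/liter.
Origin Velistan qualifies under the Loria–Velistan agreement and 4875.90 is covered: preferential rate Free applies instead.
The additional-duty order on 4875.90 targets Karon, not Velistan; it does not apply.
Duty = $169,709.60 × 0% = $0.00.
Line 3 (4667.61, Velistan, 1,697 units, $198,481.12):
Base rate for 4667.61 is $5.84/unit.
Origin Velistan qualifies under the Loria–Velistan agreement and 4667.61 is covered: preferential rate Free applies instead.
Duty = $198,481.12 × 0% = $0.00.
Line 4 (1069.32, Karon, 1,723 units, $237,343.25):
Base rate for 1069.32 is $0.40/unit.
Duty = 1,723 × $0.40 = $689.20.
Total = $34,061.30 + $0.00 + $0.00 + $689.20 = $34,750.50.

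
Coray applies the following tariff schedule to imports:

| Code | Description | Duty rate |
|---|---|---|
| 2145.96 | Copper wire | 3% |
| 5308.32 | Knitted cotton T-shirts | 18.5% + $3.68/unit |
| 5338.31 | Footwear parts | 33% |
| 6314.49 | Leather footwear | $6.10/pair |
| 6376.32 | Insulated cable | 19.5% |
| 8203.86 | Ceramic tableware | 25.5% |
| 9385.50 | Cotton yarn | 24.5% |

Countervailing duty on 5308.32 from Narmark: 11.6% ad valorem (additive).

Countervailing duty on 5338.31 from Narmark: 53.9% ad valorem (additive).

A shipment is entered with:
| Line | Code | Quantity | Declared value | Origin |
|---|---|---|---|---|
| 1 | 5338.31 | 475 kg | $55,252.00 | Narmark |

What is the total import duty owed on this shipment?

$48,013.99

Line 1 (5338.31, Narmark, 475 kg, $55,252.00):
Base rate for 5338.31 is 33%.
Additional duty on 5338.31 from Narmark: +53.9%. Applied ad valorem rate: 33% + 53.9% = 86.9%.
Duty = $55,252.00 × 86.9% = $48,013.99.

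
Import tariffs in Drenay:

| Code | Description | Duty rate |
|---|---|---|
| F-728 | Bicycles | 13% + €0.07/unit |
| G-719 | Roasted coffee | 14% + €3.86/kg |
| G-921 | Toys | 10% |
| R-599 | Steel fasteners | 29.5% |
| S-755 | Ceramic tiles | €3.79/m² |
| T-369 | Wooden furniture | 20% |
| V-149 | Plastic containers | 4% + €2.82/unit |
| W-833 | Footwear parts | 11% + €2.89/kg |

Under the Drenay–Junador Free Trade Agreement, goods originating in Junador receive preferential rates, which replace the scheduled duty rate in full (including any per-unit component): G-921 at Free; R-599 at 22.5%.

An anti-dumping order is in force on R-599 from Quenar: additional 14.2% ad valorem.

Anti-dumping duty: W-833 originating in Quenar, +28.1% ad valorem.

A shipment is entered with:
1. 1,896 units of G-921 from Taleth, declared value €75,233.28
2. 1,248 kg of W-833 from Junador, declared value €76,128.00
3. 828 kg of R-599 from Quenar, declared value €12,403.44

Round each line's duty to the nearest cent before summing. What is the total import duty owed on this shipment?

€24,924.43

Line 1 (G-921, Taleth, 1,896 units, €75,233.28):
Base rate for G-921 is 10%.
G-921 has an FTA preferential rate, but origin Taleth is not Junador; base rate stands.
Duty = €75,233.28 × 10% = €7,523.33.
Line 2 (W-833, Junador, 1,248 kg, €76,128.00):
Base rate for W-833 is 11% + €2.89/kg.
Origin Junador is the FTA partner but W-833 is not on the preference list; base rate stands.
The additional-duty order on W-833 targets Quenar, not Junador; it does not apply.
Duty = €76,128.00 × 11% + 1,248 × €2.89 = €11,980.80.
Line 3 (R-599, Quenar, 828 kg, €12,403.44):
Base rate for R-599 is 29.5%.
R-599 has an FTA preferential rate, but origin Quenar is not Junador; base rate stands.
Additional duty on R-599 from Quenar: +14.2%. Applied ad valorem rate: 29.5% + 14.2% = 43.7%.
Duty = €12,403.44 × 43.7% = €5,420.30.
Total = €7,523.33 + €11,980.80 + €5,420.30 = €24,924.43.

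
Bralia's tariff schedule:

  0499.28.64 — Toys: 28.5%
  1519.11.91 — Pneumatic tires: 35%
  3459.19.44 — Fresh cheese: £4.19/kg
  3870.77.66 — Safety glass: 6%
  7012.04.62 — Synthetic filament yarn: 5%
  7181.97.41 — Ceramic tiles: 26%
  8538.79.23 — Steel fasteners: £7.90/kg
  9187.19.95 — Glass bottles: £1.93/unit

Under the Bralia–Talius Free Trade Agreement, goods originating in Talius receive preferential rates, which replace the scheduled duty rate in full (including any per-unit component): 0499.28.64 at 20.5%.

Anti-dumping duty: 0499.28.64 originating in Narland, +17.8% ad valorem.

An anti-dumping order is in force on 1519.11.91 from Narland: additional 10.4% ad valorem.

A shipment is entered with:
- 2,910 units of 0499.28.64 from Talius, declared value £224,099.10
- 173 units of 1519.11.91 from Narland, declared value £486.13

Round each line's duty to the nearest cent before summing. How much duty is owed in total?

£46,161.02

Line 1 (0499.28.64, Talius, 2,910 units, £224,099.10):
Base rate for 0499.28.64 is 28.5%.
Origin Talius qualifies under the Bralia–Talius agreement and 0499.28.64 is covered: preferential rate 20.5% applies instead.
The additional-duty order on 0499.28.64 targets Narland, not Talius; it does not apply.
Duty = £224,099.10 × 20.5% = £45,940.32.
Line 2 (1519.11.91, Narland, 173 units, £486.13):
Base rate for 1519.11.91 is 35%.
Additional duty on 1519.11.91 from Narland: +10.4%. Applied ad valorem rate: 35% + 10.4% = 45.4%.
Duty = £486.13 × 45.4% = £220.70.
Total = £45,940.32 + £220.70 = £46,161.02.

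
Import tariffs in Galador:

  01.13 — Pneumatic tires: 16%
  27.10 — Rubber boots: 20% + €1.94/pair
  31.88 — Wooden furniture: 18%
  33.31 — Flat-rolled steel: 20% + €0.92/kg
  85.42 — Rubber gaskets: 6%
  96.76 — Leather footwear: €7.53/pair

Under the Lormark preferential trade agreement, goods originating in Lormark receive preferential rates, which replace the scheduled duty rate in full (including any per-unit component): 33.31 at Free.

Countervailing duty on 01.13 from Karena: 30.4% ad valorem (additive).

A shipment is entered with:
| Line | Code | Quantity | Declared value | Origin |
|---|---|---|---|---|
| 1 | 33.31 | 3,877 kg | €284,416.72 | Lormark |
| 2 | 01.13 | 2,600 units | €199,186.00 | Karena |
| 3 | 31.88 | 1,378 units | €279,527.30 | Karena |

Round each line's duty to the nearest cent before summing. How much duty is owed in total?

Line 1 (33.31, Lormark, 3,877 kg, €284,416.72):
Base rate for 33.31 is 20% + €0.92/kg.
Origin Lormark qualifies under the Galador–Lormark agreement and 33.31 is covered: preferential rate Free applies instead.
Duty = €284,416.72 × 0% = €0.00.
Line 2 (01.13, Karena, 2,600 units, €199,186.00):
Base rate for 01.13 is 16%.
Additional duty on 01.13 from Karena: +30.4%. Applied ad valorem rate: 16% + 30.4% = 46.4%.
Duty = €199,186.00 × 46.4% = €92,422.30.
Line 3 (31.88, Karena, 1,378 units, €279,527.30):
Base rate for 31.88 is 18%.
Duty = €279,527.30 × 18% = €50,314.91.
Total = €0.00 + €92,422.30 + €50,314.91 = €142,737.21.

€142,737.21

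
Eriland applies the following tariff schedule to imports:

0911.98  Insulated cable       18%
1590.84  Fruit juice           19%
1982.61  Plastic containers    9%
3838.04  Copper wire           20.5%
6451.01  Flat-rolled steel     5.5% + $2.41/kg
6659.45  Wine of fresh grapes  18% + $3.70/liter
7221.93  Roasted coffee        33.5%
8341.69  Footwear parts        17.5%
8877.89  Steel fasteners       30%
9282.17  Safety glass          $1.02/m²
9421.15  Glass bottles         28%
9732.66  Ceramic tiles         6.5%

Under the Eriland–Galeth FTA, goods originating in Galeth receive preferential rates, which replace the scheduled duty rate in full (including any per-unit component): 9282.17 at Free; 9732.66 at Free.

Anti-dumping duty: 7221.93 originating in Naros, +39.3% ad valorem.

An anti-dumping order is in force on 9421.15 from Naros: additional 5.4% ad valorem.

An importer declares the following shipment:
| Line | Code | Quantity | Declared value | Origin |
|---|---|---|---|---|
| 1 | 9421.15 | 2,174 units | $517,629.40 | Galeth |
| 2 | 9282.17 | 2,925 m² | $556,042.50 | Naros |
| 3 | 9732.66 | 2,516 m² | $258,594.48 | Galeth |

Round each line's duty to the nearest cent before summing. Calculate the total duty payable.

$147,919.73

Line 1 (9421.15, Galeth, 2,174 units, $517,629.40):
Base rate for 9421.15 is 28%.
Origin Galeth is the FTA partner but 9421.15 is not on the preference list; base rate stands.
The additional-duty order on 9421.15 targets Naros, not Galeth; it does not apply.
Duty = $517,629.40 × 28% = $144,936.23.
Line 2 (9282.17, Naros, 2,925 m², $556,042.50):
Base rate for 9282.17 is $1.02/m².
9282.17 has an FTA preferential rate, but origin Naros is not Galeth; base rate stands.
Duty = 2,925 × $1.02 = $2,983.50.
Line 3 (9732.66, Galeth, 2,516 m², $258,594.48):
Base rate for 9732.66 is 6.5%.
Origin Galeth qualifies under the Eriland–Galeth agreement and 9732.66 is covered: preferential rate Free applies instead.
Duty = $258,594.48 × 0% = $0.00.
Total = $144,936.23 + $2,983.50 + $0.00 = $147,919.73.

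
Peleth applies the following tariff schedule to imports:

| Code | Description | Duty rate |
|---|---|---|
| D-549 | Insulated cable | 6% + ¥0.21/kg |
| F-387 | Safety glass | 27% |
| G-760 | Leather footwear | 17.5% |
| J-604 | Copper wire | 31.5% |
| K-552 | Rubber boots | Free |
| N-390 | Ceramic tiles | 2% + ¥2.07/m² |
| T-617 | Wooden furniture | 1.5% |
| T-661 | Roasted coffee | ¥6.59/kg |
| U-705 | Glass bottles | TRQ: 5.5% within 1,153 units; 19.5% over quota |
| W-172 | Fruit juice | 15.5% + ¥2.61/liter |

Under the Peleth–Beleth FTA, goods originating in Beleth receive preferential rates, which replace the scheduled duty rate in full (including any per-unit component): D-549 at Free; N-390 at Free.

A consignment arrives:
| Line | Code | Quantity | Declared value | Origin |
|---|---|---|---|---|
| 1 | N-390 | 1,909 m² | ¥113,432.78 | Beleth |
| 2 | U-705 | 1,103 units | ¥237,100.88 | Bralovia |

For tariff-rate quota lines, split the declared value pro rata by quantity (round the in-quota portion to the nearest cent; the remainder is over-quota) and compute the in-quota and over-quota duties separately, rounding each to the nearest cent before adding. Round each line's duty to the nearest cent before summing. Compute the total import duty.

¥13,040.55

Line 1 (N-390, Beleth, 1,909 m², ¥113,432.78):
Base rate for N-390 is 2% + ¥2.07/m².
Origin Beleth qualifies under the Peleth–Beleth agreement and N-390 is covered: preferential rate Free applies instead.
Duty = ¥113,432.78 × 0% = ¥0.00.
Line 2 (U-705, Bralovia, 1,103 units, ¥237,100.88):
Code U-705 is under a tariff-rate quota (threshold 1,153 units). Quantity 1,103 units is within the quota, so the in-quota rate 5.5% applies to the full value.
Duty = ¥237,100.88 × 5.5% = ¥13,040.55.
Total = ¥0.00 + ¥13,040.55 = ¥13,040.55.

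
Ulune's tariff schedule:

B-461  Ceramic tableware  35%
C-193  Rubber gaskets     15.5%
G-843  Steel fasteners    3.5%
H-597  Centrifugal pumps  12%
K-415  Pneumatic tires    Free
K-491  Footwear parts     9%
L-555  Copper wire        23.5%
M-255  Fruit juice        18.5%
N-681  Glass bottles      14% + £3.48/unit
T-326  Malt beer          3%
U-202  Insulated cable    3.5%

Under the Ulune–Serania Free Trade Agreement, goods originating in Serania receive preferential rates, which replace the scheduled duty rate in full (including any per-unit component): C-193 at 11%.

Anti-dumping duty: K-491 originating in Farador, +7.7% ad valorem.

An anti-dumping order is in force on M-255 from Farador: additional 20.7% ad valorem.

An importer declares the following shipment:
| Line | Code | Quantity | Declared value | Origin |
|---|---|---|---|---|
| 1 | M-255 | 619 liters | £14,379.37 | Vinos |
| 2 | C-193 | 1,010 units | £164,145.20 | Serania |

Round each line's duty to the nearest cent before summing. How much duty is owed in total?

Line 1 (M-255, Vinos, 619 liters, £14,379.37):
Base rate for M-255 is 18.5%.
The additional-duty order on M-255 targets Farador, not Vinos; it does not apply.
Duty = £14,379.37 × 18.5% = £2,660.18.
Line 2 (C-193, Serania, 1,010 units, £164,145.20):
Base rate for C-193 is 15.5%.
Origin Serania qualifies under the Ulune–Serania agreement and C-193 is covered: preferential rate 11% applies instead.
Duty = £164,145.20 × 11% = £18,055.97.
Total = £2,660.18 + £18,055.97 = £20,716.15.

£20,716.15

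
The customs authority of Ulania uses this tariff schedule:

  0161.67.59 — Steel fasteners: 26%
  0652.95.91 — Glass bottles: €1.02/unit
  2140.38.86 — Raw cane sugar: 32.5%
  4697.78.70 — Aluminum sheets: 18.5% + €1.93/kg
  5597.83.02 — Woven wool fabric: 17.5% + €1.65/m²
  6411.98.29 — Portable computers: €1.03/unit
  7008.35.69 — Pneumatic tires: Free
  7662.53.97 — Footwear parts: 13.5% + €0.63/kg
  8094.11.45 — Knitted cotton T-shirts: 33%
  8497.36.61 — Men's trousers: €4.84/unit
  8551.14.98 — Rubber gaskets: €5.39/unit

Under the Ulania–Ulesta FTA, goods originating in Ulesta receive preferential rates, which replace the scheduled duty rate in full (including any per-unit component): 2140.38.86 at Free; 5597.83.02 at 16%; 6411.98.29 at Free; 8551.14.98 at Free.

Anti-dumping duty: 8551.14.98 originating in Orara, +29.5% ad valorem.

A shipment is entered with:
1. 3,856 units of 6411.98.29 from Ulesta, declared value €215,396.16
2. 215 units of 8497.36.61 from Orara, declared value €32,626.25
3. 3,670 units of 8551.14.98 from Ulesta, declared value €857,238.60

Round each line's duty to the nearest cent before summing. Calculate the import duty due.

Line 1 (6411.98.29, Ulesta, 3,856 units, €215,396.16):
Base rate for 6411.98.29 is €1.03/unit.
Origin Ulesta qualifies under the Ulania–Ulesta agreement and 6411.98.29 is covered: preferential rate Free applies instead.
Duty = €215,396.16 × 0% = €0.00.
Line 2 (8497.36.61, Orara, 215 units, €32,626.25):
Base rate for 8497.36.61 is €4.84/unit.
Duty = 215 × €4.84 = €1,040.60.
Line 3 (8551.14.98, Ulesta, 3,670 units, €857,238.60):
Base rate for 8551.14.98 is €5.39/unit.
Origin Ulesta qualifies under the Ulania–Ulesta agreement and 8551.14.98 is covered: preferential rate Free applies instead.
The additional-duty order on 8551.14.98 targets Orara, not Ulesta; it does not apply.
Duty = €857,238.60 × 0% = €0.00.
Total = €0.00 + €1,040.60 + €0.00 = €1,040.60.

€1,040.60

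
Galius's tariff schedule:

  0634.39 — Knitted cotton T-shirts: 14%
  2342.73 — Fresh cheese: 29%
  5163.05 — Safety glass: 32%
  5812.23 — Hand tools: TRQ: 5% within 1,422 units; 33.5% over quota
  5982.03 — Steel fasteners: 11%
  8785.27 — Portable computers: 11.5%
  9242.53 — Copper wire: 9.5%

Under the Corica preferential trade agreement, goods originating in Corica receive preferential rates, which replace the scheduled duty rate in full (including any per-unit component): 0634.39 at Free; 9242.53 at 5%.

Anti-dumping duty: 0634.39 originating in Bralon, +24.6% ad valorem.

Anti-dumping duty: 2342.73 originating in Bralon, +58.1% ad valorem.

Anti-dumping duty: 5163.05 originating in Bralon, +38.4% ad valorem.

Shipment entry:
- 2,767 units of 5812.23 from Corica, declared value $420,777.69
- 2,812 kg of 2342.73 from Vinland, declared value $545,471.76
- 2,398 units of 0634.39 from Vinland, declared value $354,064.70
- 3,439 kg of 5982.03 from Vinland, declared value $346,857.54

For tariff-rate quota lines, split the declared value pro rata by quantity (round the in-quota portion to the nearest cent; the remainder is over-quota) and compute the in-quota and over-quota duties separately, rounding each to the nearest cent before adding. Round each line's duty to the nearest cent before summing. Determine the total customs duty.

Line 1 (5812.23, Corica, 2,767 units, $420,777.69):
Code 5812.23 is under a tariff-rate quota (threshold 1,422 units). In-quota: 1,422 units at 5%; over-quota: 1,345 units at 33.5%.
Pro-rata value split: in-quota = $420,777.69 × 1,422/2,767 = $216,243.54; over-quota = $420,777.69 − $216,243.54 = $204,534.15.
In-quota duty = $216,243.54 × 5% = $10,812.18. Over-quota duty = $204,534.15 × 33.5% = $68,518.94.
Line duty = $10,812.18 + $68,518.94 = $79,331.12.
Line 2 (2342.73, Vinland, 2,812 kg, $545,471.76):
Base rate for 2342.73 is 29%.
The additional-duty order on 2342.73 targets Bralon, not Vinland; it does not apply.
Duty = $545,471.76 × 29% = $158,186.81.
Line 3 (0634.39, Vinland, 2,398 units, $354,064.70):
Base rate for 0634.39 is 14%.
0634.39 has an FTA preferential rate, but origin Vinland is not Corica; base rate stands.
The additional-duty order on 0634.39 targets Bralon, not Vinland; it does not apply.
Duty = $354,064.70 × 14% = $49,569.06.
Line 4 (5982.03, Vinland, 3,439 kg, $346,857.54):
Base rate for 5982.03 is 11%.
Duty = $346,857.54 × 11% = $38,154.33.
Total = $79,331.12 + $158,186.81 + $49,569.06 + $38,154.33 = $325,241.32.

$325,241.32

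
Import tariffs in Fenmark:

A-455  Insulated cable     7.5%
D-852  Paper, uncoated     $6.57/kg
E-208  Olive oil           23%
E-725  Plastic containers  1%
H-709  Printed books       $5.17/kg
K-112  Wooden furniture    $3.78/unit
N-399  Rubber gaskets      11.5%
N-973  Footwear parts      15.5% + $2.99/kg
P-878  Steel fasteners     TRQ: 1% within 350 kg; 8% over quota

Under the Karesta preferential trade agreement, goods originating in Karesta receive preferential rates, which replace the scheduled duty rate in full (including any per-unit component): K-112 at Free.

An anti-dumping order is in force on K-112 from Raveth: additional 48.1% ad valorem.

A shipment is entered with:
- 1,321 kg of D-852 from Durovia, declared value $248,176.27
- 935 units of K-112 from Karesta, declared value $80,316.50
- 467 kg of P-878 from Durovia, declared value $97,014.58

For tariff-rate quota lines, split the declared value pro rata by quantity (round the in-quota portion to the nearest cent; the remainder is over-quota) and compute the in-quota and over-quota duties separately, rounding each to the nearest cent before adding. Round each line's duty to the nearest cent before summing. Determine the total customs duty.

$11,350.51

Line 1 (D-852, Durovia, 1,321 kg, $248,176.27):
Base rate for D-852 is $6.57/kg.
Duty = 1,321 × $6.57 = $8,678.97.
Line 2 (K-112, Karesta, 935 units, $80,316.50):
Base rate for K-112 is $3.78/unit.
Origin Karesta qualifies under the Fenmark–Karesta agreement and K-112 is covered: preferential rate Free applies instead.
The additional-duty order on K-112 targets Raveth, not Karesta; it does not apply.
Duty = $80,316.50 × 0% = $0.00.
Line 3 (P-878, Durovia, 467 kg, $97,014.58):
Code P-878 is under a tariff-rate quota (threshold 350 kg). In-quota: 350 kg at 1%; over-quota: 117 kg at 8%.
Pro-rata value split: in-quota = $97,014.58 × 350/467 = $72,709.00; over-quota = $97,014.58 − $72,709.00 = $24,305.58.
In-quota duty = $72,709.00 × 1% = $727.09. Over-quota duty = $24,305.58 × 8% = $1,944.45.
Line duty = $727.09 + $1,944.45 = $2,671.54.
Total = $8,678.97 + $0.00 + $2,671.54 = $11,350.51.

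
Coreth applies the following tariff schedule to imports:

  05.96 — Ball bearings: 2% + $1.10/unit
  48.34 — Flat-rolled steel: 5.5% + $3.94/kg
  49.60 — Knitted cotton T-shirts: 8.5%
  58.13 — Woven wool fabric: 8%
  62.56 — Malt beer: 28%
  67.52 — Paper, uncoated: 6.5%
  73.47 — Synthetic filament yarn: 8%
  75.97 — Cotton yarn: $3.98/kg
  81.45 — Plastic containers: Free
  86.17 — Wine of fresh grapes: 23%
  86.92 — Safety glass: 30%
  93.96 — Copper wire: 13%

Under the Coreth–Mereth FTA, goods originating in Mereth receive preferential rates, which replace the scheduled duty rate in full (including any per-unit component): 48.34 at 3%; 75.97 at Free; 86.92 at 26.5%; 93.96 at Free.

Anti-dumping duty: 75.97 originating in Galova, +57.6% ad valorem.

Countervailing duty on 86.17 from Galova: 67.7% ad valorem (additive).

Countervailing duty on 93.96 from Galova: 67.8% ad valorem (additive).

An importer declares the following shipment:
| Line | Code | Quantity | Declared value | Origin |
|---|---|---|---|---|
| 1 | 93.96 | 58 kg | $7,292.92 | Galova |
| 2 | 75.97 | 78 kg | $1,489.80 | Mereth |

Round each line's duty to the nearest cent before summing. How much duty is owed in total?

Line 1 (93.96, Galova, 58 kg, $7,292.92):
Base rate for 93.96 is 13%.
93.96 has an FTA preferential rate, but origin Galova is not Mereth; base rate stands.
Additional duty on 93.96 from Galova: +67.8%. Applied ad valorem rate: 13% + 67.8% = 80.8%.
Duty = $7,292.92 × 80.8% = $5,892.68.
Line 2 (75.97, Mereth, 78 kg, $1,489.80):
Base rate for 75.97 is $3.98/kg.
Origin Mereth qualifies under the Coreth–Mereth agreement and 75.97 is covered: preferential rate Free applies instead.
The additional-duty order on 75.97 targets Galova, not Mereth; it does not apply.
Duty = $1,489.80 × 0% = $0.00.
Total = $5,892.68 + $0.00 = $5,892.68.

$5,892.68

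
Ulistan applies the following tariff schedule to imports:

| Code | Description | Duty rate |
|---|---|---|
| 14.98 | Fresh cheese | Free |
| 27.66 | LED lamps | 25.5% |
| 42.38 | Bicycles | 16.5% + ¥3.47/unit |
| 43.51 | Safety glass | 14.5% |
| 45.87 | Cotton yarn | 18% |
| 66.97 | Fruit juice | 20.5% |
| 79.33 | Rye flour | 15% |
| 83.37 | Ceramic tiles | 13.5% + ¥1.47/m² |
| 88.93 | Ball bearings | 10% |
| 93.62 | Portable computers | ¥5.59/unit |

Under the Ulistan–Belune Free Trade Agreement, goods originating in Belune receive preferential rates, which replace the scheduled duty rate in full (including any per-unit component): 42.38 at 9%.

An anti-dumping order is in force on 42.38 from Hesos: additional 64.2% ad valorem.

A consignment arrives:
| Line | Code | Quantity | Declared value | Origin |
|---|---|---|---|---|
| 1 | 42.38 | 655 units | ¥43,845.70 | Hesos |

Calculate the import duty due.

Line 1 (42.38, Hesos, 655 units, ¥43,845.70):
Base rate for 42.38 is 16.5% + ¥3.47/unit.
42.38 has an FTA preferential rate, but origin Hesos is not Belune; base rate stands.
Additional duty on 42.38 from Hesos: +64.2%. Applied ad valorem rate: 16.5% + 64.2% = 80.7%.
Duty = ¥43,845.70 × 80.7% + 655 × ¥3.47 = ¥37,656.33.

¥37,656.33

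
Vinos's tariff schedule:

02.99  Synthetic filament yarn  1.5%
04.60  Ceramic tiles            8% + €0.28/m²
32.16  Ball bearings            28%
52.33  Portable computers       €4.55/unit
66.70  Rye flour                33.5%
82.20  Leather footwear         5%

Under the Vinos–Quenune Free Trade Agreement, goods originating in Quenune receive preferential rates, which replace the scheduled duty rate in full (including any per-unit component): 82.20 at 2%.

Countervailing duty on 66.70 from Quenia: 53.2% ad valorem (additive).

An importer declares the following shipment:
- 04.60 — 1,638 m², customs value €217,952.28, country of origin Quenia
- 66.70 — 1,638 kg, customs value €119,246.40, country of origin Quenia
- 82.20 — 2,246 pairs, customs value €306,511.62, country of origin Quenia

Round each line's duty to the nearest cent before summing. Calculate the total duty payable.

€136,607.03

Line 1 (04.60, Quenia, 1,638 m², €217,952.28):
Base rate for 04.60 is 8% + €0.28/m².
Duty = €217,952.28 × 8% + 1,638 × €0.28 = €17,894.82.
Line 2 (66.70, Quenia, 1,638 kg, €119,246.40):
Base rate for 66.70 is 33.5%.
Additional duty on 66.70 from Quenia: +53.2%. Applied ad valorem rate: 33.5% + 53.2% = 86.7%.
Duty = €119,246.40 × 86.7% = €103,386.63.
Line 3 (82.20, Quenia, 2,246 pairs, €306,511.62):
Base rate for 82.20 is 5%.
82.20 has an FTA preferential rate, but origin Quenia is not Quenune; base rate stands.
Duty = €306,511.62 × 5% = €15,325.58.
Total = €17,894.82 + €103,386.63 + €15,325.58 = €136,607.03.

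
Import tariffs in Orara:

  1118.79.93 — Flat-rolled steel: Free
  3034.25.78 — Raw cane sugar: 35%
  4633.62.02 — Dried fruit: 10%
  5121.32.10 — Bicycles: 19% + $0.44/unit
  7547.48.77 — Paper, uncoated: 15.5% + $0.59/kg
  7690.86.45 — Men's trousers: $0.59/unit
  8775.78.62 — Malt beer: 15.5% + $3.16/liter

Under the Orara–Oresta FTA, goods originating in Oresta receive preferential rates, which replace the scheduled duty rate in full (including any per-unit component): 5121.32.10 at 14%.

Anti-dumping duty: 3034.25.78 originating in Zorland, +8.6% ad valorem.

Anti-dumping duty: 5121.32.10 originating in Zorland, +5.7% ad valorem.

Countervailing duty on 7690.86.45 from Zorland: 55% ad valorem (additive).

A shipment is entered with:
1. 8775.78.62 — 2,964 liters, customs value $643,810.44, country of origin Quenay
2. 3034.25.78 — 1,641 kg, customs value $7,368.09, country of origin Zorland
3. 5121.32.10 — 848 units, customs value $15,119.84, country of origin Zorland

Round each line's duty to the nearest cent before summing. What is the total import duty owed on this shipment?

$116,477.07

Line 1 (8775.78.62, Quenay, 2,964 liters, $643,810.44):
Base rate for 8775.78.62 is 15.5% + $3.16/liter.
Duty = $643,810.44 × 15.5% + 2,964 × $3.16 = $109,156.86.
Line 2 (3034.25.78, Zorland, 1,641 kg, $7,368.09):
Base rate for 3034.25.78 is 35%.
Additional duty on 3034.25.78 from Zorland: +8.6%. Applied ad valorem rate: 35% + 8.6% = 43.6%.
Duty = $7,368.09 × 43.6% = $3,212.49.
Line 3 (5121.32.10, Zorland, 848 units, $15,119.84):
Base rate for 5121.32.10 is 19% + $0.44/unit.
5121.32.10 has an FTA preferential rate, but origin Zorland is not Oresta; base rate stands.
Additional duty on 5121.32.10 from Zorland: +5.7%. Applied ad valorem rate: 19% + 5.7% = 24.7%.
Duty = $15,119.84 × 24.7% + 848 × $0.44 = $4,107.72.
Total = $109,156.86 + $3,212.49 + $4,107.72 = $116,477.07.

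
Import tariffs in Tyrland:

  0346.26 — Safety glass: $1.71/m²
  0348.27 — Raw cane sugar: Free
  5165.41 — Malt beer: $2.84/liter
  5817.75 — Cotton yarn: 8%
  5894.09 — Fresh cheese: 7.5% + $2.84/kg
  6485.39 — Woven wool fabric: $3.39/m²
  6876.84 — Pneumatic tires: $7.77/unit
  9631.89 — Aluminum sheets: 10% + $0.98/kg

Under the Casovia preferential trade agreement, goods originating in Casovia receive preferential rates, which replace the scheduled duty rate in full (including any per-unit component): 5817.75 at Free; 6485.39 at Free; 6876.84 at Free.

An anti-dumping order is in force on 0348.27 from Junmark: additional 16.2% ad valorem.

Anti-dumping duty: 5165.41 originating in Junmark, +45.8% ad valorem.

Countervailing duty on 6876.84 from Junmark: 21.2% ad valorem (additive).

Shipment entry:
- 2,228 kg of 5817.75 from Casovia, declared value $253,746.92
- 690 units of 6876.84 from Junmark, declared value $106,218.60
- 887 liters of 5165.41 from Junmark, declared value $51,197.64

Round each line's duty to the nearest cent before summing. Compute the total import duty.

Line 1 (5817.75, Casovia, 2,228 kg, $253,746.92):
Base rate for 5817.75 is 8%.
Origin Casovia qualifies under the Tyrland–Casovia agreement and 5817.75 is covered: preferential rate Free applies instead.
Duty = $253,746.92 × 0% = $0.00.
Line 2 (6876.84, Junmark, 690 units, $106,218.60):
Base rate for 6876.84 is $7.77/unit.
6876.84 has an FTA preferential rate, but origin Junmark is not Casovia; base rate stands.
Additional duty on 6876.84 from Junmark: +21.2% ad valorem. Applied ad valorem rate = 21.2%.
Duty = $106,218.60 × 21.2% + 690 × $7.77 = $27,879.64.
Line 3 (5165.41, Junmark, 887 liters, $51,197.64):
Base rate for 5165.41 is $2.84/liter.
Additional duty on 5165.41 from Junmark: +45.8% ad valorem. Applied ad valorem rate = 45.8%.
Duty = $51,197.64 × 45.8% + 887 × $2.84 = $25,967.60.
Total = $0.00 + $27,879.64 + $25,967.60 = $53,847.24.

$53,847.24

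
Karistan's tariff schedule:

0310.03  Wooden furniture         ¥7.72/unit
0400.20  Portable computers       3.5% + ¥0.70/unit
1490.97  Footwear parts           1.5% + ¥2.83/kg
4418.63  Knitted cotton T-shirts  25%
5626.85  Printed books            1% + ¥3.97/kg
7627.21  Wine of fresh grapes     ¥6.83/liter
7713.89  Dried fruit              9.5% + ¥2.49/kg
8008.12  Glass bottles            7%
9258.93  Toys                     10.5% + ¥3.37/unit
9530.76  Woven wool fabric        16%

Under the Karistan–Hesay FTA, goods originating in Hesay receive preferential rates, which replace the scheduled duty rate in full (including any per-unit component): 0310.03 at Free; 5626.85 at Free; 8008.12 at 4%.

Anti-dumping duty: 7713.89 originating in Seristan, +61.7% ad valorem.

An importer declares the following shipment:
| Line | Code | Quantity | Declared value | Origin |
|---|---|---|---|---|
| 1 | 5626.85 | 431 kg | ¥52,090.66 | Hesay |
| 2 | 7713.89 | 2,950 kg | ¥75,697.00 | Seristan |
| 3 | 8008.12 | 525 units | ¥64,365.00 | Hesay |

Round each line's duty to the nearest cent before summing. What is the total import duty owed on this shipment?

Line 1 (5626.85, Hesay, 431 kg, ¥52,090.66):
Base rate for 5626.85 is 1% + ¥3.97/kg.
Origin Hesay qualifies under the Karistan–Hesay agreement and 5626.85 is covered: preferential rate Free applies instead.
Duty = ¥52,090.66 × 0% = ¥0.00.
Line 2 (7713.89, Seristan, 2,950 kg, ¥75,697.00):
Base rate for 7713.89 is 9.5% + ¥2.49/kg.
Additional duty on 7713.89 from Seristan: +61.7%. Applied ad valorem rate: 9.5% + 61.7% = 71.2%.
Duty = ¥75,697.00 × 71.2% + 2,950 × ¥2.49 = ¥61,241.76.
Line 3 (8008.12, Hesay, 525 units, ¥64,365.00):
Base rate for 8008.12 is 7%.
Origin Hesay qualifies under the Karistan–Hesay agreement and 8008.12 is covered: preferential rate 4% applies instead.
Duty = ¥64,365.00 × 4% = ¥2,574.60.
Total = ¥0.00 + ¥61,241.76 + ¥2,574.60 = ¥63,816.36.

¥63,816.36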